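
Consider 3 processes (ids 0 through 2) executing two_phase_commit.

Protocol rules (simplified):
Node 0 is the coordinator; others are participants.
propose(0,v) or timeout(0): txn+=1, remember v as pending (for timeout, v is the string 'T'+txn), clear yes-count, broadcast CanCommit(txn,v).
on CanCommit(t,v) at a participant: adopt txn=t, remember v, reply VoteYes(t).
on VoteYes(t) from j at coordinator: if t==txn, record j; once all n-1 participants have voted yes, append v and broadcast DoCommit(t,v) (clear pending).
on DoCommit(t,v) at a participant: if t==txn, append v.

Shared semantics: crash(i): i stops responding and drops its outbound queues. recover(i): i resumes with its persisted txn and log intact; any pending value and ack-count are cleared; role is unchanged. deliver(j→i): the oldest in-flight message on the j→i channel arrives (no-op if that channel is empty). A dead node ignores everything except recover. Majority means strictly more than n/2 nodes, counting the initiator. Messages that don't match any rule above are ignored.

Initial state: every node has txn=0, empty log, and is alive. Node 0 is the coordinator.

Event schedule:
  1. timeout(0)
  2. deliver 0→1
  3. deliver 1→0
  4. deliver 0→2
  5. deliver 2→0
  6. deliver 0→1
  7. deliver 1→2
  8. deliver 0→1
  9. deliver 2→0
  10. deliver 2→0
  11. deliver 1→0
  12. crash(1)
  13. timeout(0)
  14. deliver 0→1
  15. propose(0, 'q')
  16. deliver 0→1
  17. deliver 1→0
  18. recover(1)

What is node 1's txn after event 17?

e1 timeout(0): 0[coor,t=1,-]
e2 deliver 0→1: 1[part,t=1,-]
e3 deliver 1→0: ·
e4 deliver 0→2: 2[part,t=1,-]
e5 deliver 2→0: 0[coor,t=1,T1]
e6 deliver 0→1: 1[part,t=1,T1]
e7 deliver 1→2: ·
e8 deliver 0→1: ·
e9 deliver 2→0: ·
e10 deliver 2→0: ·
e11 deliver 1→0: ·
e12 crash(1): 1[✗part,t=1,T1]
e13 timeout(0): 0[coor,t=2,T1]
e14 deliver 0→1: ·
e15 propose(0,'q'): 0[coor,t=3,T1]
e16 deliver 0→1: ·
e17 deliver 1→0: ·

1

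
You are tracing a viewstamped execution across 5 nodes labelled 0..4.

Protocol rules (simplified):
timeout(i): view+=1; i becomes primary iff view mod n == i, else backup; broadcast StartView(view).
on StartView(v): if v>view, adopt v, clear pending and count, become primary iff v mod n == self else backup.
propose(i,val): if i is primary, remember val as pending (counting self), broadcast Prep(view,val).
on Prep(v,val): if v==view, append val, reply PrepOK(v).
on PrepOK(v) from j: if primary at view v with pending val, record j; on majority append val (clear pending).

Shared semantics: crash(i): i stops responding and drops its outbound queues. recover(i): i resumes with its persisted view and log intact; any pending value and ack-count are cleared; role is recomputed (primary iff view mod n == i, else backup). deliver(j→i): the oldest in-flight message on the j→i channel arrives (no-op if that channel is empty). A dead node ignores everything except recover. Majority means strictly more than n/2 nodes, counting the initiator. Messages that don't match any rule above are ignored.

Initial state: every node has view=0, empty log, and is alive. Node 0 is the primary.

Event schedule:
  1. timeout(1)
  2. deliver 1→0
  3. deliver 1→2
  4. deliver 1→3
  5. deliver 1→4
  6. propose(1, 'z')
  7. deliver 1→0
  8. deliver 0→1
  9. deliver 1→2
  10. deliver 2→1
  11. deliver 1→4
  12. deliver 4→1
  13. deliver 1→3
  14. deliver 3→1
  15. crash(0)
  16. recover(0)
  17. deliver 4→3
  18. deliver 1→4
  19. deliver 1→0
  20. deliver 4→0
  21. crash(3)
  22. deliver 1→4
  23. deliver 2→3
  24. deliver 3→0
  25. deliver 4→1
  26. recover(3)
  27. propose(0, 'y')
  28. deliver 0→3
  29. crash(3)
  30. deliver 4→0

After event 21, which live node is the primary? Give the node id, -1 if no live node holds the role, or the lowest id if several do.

1

step 1 timeout(1): 1={prim,v=1,log=-}
step 2 deliver 1→0: 0={back,v=1,log=-}
step 3 deliver 1→2: 2={back,v=1,log=-}
step 4 deliver 1→3: 3={back,v=1,log=-}
step 5 deliver 1→4: 4={back,v=1,log=-}
step 6 propose(1,'z'): —
step 7 deliver 1→0: 0={back,v=1,log=z}
step 8 deliver 0→1: —
step 9 deliver 1→2: 2={back,v=1,log=z}
step 10 deliver 2→1: 1={prim,v=1,log=z}
step 11 deliver 1→4: 4={back,v=1,log=z}
step 12 deliver 4→1: —
step 13 deliver 1→3: 3={back,v=1,log=z}
step 14 deliver 3→1: —
step 15 crash(0): 0={✗back,v=1,log=z}
step 16 recover(0): 0={back,v=1,log=z}
step 17 deliver 4→3: —
step 18 deliver 1→4: —
step 19 deliver 1→0: —
step 20 deliver 4→0: —
step 21 crash(3): 3={✗back,v=1,log=z}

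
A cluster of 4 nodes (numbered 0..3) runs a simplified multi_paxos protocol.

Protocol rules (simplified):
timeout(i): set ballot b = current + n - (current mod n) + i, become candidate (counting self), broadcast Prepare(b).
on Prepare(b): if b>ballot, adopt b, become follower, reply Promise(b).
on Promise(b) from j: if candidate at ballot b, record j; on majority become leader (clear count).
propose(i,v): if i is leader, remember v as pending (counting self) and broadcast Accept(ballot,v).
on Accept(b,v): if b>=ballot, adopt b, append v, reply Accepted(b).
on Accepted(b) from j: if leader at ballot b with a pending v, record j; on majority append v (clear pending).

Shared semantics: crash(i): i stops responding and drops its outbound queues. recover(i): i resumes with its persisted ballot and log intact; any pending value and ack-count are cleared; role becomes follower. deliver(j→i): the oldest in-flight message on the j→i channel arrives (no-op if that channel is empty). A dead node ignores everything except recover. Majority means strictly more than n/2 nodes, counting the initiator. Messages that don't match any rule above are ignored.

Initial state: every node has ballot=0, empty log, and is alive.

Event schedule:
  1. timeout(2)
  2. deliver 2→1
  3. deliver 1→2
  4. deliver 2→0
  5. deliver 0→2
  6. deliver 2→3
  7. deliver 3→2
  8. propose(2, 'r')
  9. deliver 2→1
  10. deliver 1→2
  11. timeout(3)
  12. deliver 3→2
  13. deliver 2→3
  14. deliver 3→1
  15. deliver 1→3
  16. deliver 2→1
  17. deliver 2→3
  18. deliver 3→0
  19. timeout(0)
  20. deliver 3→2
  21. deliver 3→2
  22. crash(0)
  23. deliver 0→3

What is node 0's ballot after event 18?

after 1 — timeout(2): n2:cand/b6/[-]
after 2 — deliver 2→1: n1:foll/b6/[-]
after 3 — deliver 1→2: ·
after 4 — deliver 2→0: n0:foll/b6/[-]
after 5 — deliver 0→2: n2:lead/b6/[-]
after 6 — deliver 2→3: n3:foll/b6/[-]
after 7 — deliver 3→2: ·
after 8 — propose(2,'r'): ·
after 9 — deliver 2→1: n1:foll/b6/[r]
after 10 — deliver 1→2: ·
after 11 — timeout(3): n3:cand/b11/[-]
after 12 — deliver 3→2: n2:foll/b11/[-]
after 13 — deliver 2→3: ·
after 14 — deliver 3→1: n1:foll/b11/[r]
after 15 — deliver 1→3: ·
after 16 — deliver 2→1: ·
after 17 — deliver 2→3: n3:lead/b11/[-]
after 18 — deliver 3→0: n0:foll/b11/[-]

11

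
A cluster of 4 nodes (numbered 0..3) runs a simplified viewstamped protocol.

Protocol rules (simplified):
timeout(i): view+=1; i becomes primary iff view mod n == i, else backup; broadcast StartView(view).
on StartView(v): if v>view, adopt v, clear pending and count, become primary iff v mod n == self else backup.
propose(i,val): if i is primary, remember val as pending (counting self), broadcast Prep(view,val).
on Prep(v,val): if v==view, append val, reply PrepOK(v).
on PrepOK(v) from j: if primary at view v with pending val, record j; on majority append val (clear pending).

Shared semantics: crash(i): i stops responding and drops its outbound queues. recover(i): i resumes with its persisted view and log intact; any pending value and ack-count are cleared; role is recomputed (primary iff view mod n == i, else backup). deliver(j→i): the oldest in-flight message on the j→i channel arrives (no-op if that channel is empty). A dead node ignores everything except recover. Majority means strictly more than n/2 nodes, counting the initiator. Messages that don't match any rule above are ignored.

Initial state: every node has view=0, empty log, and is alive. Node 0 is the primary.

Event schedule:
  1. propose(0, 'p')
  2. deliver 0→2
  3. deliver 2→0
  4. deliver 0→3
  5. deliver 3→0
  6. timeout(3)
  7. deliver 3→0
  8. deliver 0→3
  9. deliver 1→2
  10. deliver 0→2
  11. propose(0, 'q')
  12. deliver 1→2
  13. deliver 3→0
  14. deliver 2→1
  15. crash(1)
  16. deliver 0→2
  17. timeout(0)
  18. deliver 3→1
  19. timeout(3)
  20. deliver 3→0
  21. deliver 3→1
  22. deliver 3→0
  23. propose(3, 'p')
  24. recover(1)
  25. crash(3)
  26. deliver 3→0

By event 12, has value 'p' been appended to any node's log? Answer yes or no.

yes

1. propose(0,'p'):  nop
2. deliver 0→2:  <2:back v0 p>
3. deliver 2→0:  nop
4. deliver 0→3:  <3:back v0 p>
5. deliver 3→0:  <0:prim v0 p>
6. timeout(3):  <3:back v1 p>
7. deliver 3→0:  <0:back v1 p>
8. deliver 0→3:  nop
9. deliver 1→2:  nop
10. deliver 0→2:  nop
11. propose(0,'q'):  nop
12. deliver 1→2:  nop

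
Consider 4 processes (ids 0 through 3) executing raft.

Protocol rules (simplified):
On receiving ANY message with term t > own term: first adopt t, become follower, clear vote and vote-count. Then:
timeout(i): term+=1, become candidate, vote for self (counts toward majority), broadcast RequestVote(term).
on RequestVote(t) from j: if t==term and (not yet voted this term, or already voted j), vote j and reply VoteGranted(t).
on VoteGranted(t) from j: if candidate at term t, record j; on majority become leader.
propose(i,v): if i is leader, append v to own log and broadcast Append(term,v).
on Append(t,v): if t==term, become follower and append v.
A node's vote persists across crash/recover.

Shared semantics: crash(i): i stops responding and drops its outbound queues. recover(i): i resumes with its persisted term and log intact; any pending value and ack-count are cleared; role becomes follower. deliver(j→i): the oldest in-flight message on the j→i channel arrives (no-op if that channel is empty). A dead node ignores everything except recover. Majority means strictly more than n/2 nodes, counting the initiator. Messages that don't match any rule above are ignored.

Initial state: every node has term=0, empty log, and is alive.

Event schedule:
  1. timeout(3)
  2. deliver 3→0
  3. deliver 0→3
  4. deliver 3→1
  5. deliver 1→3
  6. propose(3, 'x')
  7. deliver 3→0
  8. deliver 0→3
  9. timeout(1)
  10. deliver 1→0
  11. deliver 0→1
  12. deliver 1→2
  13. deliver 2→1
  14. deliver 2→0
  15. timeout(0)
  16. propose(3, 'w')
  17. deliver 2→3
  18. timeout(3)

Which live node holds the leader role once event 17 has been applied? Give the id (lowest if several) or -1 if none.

1

after 1 — timeout(3): n3:cand/t1/[-]
after 2 — deliver 3→0: n0:foll/t1/[-]
after 3 — deliver 0→3: ·
after 4 — deliver 3→1: n1:foll/t1/[-]
after 5 — deliver 1→3: n3:lead/t1/[-]
after 6 — propose(3,'x'): n3:lead/t1/[x]
after 7 — deliver 3→0: n0:foll/t1/[x]
after 8 — deliver 0→3: ·
after 9 — timeout(1): n1:cand/t2/[-]
after 10 — deliver 1→0: n0:foll/t2/[x]
after 11 — deliver 0→1: ·
after 12 — deliver 1→2: n2:foll/t2/[-]
after 13 — deliver 2→1: n1:lead/t2/[-]
after 14 — deliver 2→0: ·
after 15 — timeout(0): n0:cand/t3/[x]
after 16 — propose(3,'w'): n3:lead/t1/[x,w]
after 17 — deliver 2→3: ·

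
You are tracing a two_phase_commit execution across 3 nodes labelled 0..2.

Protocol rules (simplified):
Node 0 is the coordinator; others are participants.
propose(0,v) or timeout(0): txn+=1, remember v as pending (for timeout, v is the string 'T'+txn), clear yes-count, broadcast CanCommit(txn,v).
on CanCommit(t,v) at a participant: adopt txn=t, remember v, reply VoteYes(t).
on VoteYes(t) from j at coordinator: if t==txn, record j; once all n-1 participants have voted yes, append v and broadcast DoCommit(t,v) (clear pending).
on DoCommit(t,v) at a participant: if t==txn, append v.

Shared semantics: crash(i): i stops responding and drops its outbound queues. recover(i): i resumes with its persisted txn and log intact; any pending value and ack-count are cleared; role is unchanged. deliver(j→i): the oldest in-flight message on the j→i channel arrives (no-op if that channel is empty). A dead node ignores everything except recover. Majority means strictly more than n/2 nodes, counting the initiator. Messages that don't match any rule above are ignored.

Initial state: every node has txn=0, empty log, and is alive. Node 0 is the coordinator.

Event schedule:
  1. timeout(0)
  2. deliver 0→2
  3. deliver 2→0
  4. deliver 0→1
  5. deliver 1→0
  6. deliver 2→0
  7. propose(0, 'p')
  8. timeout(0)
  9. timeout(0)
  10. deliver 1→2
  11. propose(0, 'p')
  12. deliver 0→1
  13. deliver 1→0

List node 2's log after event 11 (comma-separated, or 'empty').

after 1 — timeout(0): n0:coor/t1/[-]
after 2 — deliver 0→2: n2:part/t1/[-]
after 3 — deliver 2→0: ·
after 4 — deliver 0→1: n1:part/t1/[-]
after 5 — deliver 1→0: n0:coor/t1/[T1]
after 6 — deliver 2→0: ·
after 7 — propose(0,'p'): n0:coor/t2/[T1]
after 8 — timeout(0): n0:coor/t3/[T1]
after 9 — timeout(0): n0:coor/t4/[T1]
after 10 — deliver 1→2: ·
after 11 — propose(0,'p'): n0:coor/t5/[T1]

empty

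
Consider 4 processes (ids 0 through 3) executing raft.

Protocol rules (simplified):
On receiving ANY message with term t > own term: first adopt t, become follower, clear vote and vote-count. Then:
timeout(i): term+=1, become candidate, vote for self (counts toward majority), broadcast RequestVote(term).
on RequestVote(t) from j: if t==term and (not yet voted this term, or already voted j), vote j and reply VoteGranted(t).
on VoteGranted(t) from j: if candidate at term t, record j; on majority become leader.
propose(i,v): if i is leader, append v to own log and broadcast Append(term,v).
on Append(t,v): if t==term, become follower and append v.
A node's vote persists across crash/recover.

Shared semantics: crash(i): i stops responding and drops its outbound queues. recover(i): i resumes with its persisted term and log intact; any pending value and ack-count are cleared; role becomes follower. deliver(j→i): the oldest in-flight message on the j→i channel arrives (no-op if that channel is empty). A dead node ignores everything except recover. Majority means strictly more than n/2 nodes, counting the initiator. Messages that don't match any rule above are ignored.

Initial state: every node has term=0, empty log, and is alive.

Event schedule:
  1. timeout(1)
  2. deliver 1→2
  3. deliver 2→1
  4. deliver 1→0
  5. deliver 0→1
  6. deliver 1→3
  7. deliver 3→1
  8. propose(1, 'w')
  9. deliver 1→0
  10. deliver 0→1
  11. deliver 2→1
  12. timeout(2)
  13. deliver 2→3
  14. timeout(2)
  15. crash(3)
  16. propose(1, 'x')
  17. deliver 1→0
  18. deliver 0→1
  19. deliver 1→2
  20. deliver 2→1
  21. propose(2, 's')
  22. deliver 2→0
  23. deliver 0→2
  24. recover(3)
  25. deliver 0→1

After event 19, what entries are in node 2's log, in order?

empty

1. timeout(1):  <1:cand t1 ->
2. deliver 1→2:  <2:foll t1 ->
3. deliver 2→1:  nop
4. deliver 1→0:  <0:foll t1 ->
5. deliver 0→1:  <1:lead t1 ->
6. deliver 1→3:  <3:foll t1 ->
7. deliver 3→1:  nop
8. propose(1,'w'):  <1:lead t1 w>
9. deliver 1→0:  <0:foll t1 w>
10. deliver 0→1:  nop
11. deliver 2→1:  nop
12. timeout(2):  <2:cand t2 ->
13. deliver 2→3:  <3:foll t2 ->
14. timeout(2):  <2:cand t3 ->
15. crash(3):  <3:✗foll t2 ->
16. propose(1,'x'):  <1:lead t1 w,x>
17. deliver 1→0:  <0:foll t1 w,x>
18. deliver 0→1:  nop
19. deliver 1→2:  nop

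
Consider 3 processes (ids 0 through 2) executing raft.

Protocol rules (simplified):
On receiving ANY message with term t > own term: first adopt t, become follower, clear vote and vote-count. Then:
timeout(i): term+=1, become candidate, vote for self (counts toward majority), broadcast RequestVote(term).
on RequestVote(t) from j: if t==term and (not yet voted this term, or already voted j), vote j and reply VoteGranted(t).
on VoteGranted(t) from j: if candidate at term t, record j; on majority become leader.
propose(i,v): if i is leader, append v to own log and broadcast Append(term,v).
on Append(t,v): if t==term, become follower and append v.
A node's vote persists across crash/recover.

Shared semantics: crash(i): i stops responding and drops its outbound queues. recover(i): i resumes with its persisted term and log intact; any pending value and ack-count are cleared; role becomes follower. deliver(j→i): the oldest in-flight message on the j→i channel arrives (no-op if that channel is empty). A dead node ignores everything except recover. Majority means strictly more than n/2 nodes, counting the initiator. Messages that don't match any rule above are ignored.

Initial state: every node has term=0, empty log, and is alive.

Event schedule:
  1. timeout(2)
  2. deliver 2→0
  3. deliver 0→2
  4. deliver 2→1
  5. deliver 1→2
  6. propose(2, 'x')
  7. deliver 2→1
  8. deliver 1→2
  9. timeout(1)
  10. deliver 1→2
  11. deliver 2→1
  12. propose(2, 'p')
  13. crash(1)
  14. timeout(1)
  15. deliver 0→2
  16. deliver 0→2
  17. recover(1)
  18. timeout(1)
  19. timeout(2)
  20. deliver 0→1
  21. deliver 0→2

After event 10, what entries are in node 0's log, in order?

empty

after 1 — timeout(2): n2:cand/t1/[-]
after 2 — deliver 2→0: n0:foll/t1/[-]
after 3 — deliver 0→2: n2:lead/t1/[-]
after 4 — deliver 2→1: n1:foll/t1/[-]
after 5 — deliver 1→2: ·
after 6 — propose(2,'x'): n2:lead/t1/[x]
after 7 — deliver 2→1: n1:foll/t1/[x]
after 8 — deliver 1→2: ·
after 9 — timeout(1): n1:cand/t2/[x]
after 10 — deliver 1→2: n2:foll/t2/[x]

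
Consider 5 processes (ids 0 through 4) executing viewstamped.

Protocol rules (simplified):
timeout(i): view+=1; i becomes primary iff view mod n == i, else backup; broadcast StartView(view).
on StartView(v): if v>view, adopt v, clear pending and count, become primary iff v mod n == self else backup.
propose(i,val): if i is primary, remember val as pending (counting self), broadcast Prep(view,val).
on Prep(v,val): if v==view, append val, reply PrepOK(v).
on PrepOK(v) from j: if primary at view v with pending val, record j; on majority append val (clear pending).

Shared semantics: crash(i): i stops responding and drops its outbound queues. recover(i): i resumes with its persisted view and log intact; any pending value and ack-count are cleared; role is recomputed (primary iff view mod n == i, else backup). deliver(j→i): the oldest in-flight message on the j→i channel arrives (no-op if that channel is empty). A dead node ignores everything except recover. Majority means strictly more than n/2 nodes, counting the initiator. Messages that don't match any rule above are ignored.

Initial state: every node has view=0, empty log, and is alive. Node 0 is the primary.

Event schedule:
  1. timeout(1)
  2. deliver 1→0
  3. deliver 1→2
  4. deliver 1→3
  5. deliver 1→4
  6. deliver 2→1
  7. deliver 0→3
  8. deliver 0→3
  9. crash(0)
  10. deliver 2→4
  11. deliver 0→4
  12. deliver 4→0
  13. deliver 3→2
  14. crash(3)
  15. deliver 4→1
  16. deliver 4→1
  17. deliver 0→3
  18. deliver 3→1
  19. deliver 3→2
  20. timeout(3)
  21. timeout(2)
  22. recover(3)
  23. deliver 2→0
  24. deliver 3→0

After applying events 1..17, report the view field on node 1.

1

after 1 — timeout(1): n1:prim/v1/[-]
after 2 — deliver 1→0: n0:back/v1/[-]
after 3 — deliver 1→2: n2:back/v1/[-]
after 4 — deliver 1→3: n3:back/v1/[-]
after 5 — deliver 1→4: n4:back/v1/[-]
after 6 — deliver 2→1: ·
after 7 — deliver 0→3: ·
after 8 — deliver 0→3: ·
after 9 — crash(0): n0:✗back/v1/[-]
after 10 — deliver 2→4: ·
after 11 — deliver 0→4: ·
after 12 — deliver 4→0: ·
after 13 — deliver 3→2: ·
after 14 — crash(3): n3:✗back/v1/[-]
after 15 — deliver 4→1: ·
after 16 — deliver 4→1: ·
after 17 — deliver 0→3: ·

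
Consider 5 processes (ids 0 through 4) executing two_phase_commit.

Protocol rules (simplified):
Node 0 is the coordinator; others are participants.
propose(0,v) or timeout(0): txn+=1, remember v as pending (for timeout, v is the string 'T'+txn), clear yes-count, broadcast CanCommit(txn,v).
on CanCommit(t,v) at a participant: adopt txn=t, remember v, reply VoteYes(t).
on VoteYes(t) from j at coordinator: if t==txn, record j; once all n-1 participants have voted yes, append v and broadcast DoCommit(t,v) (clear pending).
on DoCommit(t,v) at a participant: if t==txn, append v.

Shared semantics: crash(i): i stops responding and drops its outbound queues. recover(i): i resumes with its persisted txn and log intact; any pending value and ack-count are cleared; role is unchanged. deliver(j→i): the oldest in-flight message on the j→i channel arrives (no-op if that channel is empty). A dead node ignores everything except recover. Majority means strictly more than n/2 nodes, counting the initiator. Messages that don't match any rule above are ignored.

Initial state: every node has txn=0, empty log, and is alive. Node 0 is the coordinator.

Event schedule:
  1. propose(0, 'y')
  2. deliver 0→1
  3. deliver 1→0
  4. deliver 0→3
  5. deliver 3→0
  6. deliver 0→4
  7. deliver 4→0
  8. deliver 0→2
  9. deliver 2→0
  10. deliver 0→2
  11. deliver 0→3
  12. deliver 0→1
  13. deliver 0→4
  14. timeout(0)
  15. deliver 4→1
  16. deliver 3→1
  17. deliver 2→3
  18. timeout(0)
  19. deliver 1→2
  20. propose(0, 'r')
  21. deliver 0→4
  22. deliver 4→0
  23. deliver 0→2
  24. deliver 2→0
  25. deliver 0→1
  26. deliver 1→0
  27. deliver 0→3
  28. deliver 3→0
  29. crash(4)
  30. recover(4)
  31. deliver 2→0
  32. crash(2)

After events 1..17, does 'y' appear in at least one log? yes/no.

yes

after 1 — propose(0,'y'): n0:coor/t1/[-]
after 2 — deliver 0→1: n1:part/t1/[-]
after 3 — deliver 1→0: ·
after 4 — deliver 0→3: n3:part/t1/[-]
after 5 — deliver 3→0: ·
after 6 — deliver 0→4: n4:part/t1/[-]
after 7 — deliver 4→0: ·
after 8 — deliver 0→2: n2:part/t1/[-]
after 9 — deliver 2→0: n0:coor/t1/[y]
after 10 — deliver 0→2: n2:part/t1/[y]
after 11 — deliver 0→3: n3:part/t1/[y]
after 12 — deliver 0→1: n1:part/t1/[y]
after 13 — deliver 0→4: n4:part/t1/[y]
after 14 — timeout(0): n0:coor/t2/[y]
after 15 — deliver 4→1: ·
after 16 — deliver 3→1: ·
after 17 — deliver 2→3: ·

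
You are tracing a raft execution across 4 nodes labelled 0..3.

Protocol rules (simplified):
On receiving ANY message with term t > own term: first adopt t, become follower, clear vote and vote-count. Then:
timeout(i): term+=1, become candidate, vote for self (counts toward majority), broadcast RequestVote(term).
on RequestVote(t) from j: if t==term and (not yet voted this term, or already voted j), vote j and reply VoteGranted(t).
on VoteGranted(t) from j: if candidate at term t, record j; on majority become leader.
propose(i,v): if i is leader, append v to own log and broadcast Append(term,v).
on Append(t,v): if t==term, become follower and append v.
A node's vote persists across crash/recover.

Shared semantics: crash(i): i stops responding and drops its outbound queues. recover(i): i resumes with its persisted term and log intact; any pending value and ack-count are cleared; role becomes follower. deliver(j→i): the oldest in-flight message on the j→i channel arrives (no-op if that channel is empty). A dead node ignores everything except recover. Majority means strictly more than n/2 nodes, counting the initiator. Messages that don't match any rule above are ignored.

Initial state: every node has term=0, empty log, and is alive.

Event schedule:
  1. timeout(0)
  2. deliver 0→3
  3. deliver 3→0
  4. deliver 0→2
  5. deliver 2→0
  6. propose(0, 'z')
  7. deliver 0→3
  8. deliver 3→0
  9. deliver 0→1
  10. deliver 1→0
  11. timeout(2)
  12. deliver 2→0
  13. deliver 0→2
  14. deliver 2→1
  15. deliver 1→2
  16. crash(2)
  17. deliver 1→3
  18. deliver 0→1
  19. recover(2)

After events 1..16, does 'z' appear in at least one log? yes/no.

yes

after 1 — timeout(0): n0:cand/t1/[-]
after 2 — deliver 0→3: n3:foll/t1/[-]
after 3 — deliver 3→0: ·
after 4 — deliver 0→2: n2:foll/t1/[-]
after 5 — deliver 2→0: n0:lead/t1/[-]
after 6 — propose(0,'z'): n0:lead/t1/[z]
after 7 — deliver 0→3: n3:foll/t1/[z]
after 8 — deliver 3→0: ·
after 9 — deliver 0→1: n1:foll/t1/[-]
after 10 — deliver 1→0: ·
after 11 — timeout(2): n2:cand/t2/[-]
after 12 — deliver 2→0: n0:foll/t2/[z]
after 13 — deliver 0→2: ·
after 14 — deliver 2→1: n1:foll/t2/[-]
after 15 — deliver 1→2: ·
after 16 — crash(2): n2:✗cand/t2/[-]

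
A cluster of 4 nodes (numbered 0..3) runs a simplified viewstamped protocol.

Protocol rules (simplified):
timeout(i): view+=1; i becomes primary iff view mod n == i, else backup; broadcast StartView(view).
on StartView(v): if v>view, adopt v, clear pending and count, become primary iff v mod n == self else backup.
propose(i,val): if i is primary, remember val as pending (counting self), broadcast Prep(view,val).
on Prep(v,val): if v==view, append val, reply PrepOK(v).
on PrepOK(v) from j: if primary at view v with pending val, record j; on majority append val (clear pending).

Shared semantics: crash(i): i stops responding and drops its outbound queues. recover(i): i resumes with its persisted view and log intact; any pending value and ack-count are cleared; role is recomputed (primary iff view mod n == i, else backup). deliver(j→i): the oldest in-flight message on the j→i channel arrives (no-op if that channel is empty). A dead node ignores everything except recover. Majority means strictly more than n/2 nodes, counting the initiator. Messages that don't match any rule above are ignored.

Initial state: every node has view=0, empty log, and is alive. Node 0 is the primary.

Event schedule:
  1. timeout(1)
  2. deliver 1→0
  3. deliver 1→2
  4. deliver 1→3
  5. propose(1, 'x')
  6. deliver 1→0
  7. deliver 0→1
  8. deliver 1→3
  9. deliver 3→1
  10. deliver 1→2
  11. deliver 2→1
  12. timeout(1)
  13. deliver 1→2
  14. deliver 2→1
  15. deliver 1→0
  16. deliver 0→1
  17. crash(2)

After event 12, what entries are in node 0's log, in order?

after 1 — timeout(1): n1:prim/v1/[-]
after 2 — deliver 1→0: n0:back/v1/[-]
after 3 — deliver 1→2: n2:back/v1/[-]
after 4 — deliver 1→3: n3:back/v1/[-]
after 5 — propose(1,'x'): ·
after 6 — deliver 1→0: n0:back/v1/[x]
after 7 — deliver 0→1: ·
after 8 — deliver 1→3: n3:back/v1/[x]
after 9 — deliver 3→1: n1:prim/v1/[x]
after 10 — deliver 1→2: n2:back/v1/[x]
after 11 — deliver 2→1: ·
after 12 — timeout(1): n1:back/v2/[x]

x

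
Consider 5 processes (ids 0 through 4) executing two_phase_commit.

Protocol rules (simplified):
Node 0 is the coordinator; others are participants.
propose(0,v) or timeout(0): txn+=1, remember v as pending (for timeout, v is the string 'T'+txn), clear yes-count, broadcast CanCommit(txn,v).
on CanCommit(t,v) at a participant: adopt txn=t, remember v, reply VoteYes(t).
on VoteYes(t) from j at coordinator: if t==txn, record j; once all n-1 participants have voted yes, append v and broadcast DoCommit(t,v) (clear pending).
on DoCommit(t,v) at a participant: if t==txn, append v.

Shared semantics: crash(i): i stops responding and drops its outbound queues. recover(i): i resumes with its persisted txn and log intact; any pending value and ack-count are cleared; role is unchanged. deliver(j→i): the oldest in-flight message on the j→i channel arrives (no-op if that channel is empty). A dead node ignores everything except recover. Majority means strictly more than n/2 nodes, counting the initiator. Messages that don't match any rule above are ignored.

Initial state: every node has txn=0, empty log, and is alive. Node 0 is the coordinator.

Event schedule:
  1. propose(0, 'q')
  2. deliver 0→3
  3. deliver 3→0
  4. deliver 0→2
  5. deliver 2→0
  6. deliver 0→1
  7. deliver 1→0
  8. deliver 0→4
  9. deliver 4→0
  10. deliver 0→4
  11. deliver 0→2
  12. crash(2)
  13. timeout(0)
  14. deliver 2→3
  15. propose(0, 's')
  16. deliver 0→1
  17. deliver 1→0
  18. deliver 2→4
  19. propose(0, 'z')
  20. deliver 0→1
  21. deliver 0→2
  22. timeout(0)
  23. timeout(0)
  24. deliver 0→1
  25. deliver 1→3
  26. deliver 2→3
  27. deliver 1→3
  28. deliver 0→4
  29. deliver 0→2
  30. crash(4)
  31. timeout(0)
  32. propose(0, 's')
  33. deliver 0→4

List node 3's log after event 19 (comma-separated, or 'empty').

after 1 — propose(0,'q'): n0:coor/t1/[-]
after 2 — deliver 0→3: n3:part/t1/[-]
after 3 — deliver 3→0: ·
after 4 — deliver 0→2: n2:part/t1/[-]
after 5 — deliver 2→0: ·
after 6 — deliver 0→1: n1:part/t1/[-]
after 7 — deliver 1→0: ·
after 8 — deliver 0→4: n4:part/t1/[-]
after 9 — deliver 4→0: n0:coor/t1/[q]
after 10 — deliver 0→4: n4:part/t1/[q]
after 11 — deliver 0→2: n2:part/t1/[q]
after 12 — crash(2): n2:✗part/t1/[q]
after 13 — timeout(0): n0:coor/t2/[q]
after 14 — deliver 2→3: ·
after 15 — propose(0,'s'): n0:coor/t3/[q]
after 16 — deliver 0→1: n1:part/t1/[q]
after 17 — deliver 1→0: ·
after 18 — deliver 2→4: ·
after 19 — propose(0,'z'): n0:coor/t4/[q]

empty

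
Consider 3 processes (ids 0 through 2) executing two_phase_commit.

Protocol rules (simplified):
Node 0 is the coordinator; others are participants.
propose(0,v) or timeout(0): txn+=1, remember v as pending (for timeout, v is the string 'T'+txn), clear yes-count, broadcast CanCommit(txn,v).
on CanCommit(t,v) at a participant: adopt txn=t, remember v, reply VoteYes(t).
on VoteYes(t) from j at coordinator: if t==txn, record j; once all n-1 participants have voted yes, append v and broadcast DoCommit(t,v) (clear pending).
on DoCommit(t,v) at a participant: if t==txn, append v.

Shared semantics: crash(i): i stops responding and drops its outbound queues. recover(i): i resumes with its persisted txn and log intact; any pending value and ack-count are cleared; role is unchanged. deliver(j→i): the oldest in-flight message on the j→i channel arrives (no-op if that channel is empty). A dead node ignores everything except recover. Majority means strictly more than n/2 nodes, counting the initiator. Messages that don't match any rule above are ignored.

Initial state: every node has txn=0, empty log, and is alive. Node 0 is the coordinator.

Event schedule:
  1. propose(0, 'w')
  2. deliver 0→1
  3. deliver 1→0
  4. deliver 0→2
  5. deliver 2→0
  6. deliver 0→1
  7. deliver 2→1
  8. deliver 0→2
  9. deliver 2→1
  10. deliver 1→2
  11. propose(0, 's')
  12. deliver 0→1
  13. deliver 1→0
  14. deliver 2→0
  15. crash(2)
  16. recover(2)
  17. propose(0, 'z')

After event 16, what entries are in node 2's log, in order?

1. propose(0,'w'):  <0:coor t1 ->
2. deliver 0→1:  <1:part t1 ->
3. deliver 1→0:  nop
4. deliver 0→2:  <2:part t1 ->
5. deliver 2→0:  <0:coor t1 w>
6. deliver 0→1:  <1:part t1 w>
7. deliver 2→1:  nop
8. deliver 0→2:  <2:part t1 w>
9. deliver 2→1:  nop
10. deliver 1→2:  nop
11. propose(0,'s'):  <0:coor t2 w>
12. deliver 0→1:  <1:part t2 w>
13. deliver 1→0:  nop
14. deliver 2→0:  nop
15. crash(2):  <2:✗part t1 w>
16. recover(2):  <2:part t1 w>

w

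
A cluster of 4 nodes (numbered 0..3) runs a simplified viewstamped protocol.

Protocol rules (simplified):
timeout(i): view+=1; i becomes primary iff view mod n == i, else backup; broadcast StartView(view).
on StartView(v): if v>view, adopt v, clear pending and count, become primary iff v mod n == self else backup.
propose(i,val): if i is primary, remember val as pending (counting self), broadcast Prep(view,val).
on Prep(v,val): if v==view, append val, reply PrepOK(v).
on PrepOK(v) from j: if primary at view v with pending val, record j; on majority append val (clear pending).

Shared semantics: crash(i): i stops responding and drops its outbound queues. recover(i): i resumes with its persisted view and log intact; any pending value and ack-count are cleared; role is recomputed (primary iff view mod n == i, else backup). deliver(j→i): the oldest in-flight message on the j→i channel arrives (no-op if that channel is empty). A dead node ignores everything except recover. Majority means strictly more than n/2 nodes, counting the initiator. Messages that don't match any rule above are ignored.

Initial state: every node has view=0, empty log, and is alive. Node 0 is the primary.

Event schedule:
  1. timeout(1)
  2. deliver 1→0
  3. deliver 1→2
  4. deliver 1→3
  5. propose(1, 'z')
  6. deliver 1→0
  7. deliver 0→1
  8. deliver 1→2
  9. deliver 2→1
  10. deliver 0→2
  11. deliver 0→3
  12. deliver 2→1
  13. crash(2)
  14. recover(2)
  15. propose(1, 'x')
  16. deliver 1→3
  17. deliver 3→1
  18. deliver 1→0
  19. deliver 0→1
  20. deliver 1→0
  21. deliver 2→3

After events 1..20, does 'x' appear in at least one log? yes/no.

yes

1. timeout(1):  <1:prim v1 ->
2. deliver 1→0:  <0:back v1 ->
3. deliver 1→2:  <2:back v1 ->
4. deliver 1→3:  <3:back v1 ->
5. propose(1,'z'):  nop
6. deliver 1→0:  <0:back v1 z>
7. deliver 0→1:  nop
8. deliver 1→2:  <2:back v1 z>
9. deliver 2→1:  <1:prim v1 z>
10. deliver 0→2:  nop
11. deliver 0→3:  nop
12. deliver 2→1:  nop
13. crash(2):  <2:✗back v1 z>
14. recover(2):  <2:back v1 z>
15. propose(1,'x'):  nop
16. deliver 1→3:  <3:back v1 z>
17. deliver 3→1:  nop
18. deliver 1→0:  <0:back v1 z,x>
19. deliver 0→1:  <1:prim v1 z,x>
20. deliver 1→0:  nop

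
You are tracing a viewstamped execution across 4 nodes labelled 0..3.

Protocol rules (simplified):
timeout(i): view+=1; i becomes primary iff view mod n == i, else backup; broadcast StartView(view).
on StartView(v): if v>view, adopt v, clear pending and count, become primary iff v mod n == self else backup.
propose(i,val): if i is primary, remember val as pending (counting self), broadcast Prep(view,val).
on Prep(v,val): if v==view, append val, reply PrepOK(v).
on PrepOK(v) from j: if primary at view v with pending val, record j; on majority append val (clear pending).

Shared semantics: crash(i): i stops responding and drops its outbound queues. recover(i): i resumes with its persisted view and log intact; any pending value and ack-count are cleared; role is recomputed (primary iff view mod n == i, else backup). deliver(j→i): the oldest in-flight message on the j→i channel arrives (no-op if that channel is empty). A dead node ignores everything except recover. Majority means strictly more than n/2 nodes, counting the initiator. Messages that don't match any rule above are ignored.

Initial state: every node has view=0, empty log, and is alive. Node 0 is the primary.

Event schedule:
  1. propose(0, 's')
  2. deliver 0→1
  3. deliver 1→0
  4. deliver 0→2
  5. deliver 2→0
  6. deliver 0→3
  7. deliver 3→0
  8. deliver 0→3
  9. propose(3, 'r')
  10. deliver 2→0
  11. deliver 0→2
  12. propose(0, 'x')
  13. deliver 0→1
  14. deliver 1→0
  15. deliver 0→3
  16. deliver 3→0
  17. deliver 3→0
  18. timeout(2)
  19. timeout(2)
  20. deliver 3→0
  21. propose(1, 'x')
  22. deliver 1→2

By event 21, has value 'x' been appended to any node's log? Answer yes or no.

after 1 — propose(0,'s'): ·
after 2 — deliver 0→1: n1:back/v0/[s]
after 3 — deliver 1→0: ·
after 4 — deliver 0→2: n2:back/v0/[s]
after 5 — deliver 2→0: n0:prim/v0/[s]
after 6 — deliver 0→3: n3:back/v0/[s]
after 7 — deliver 3→0: ·
after 8 — deliver 0→3: ·
after 9 — propose(3,'r'): ·
after 10 — deliver 2→0: ·
after 11 — deliver 0→2: ·
after 12 — propose(0,'x'): ·
after 13 — deliver 0→1: n1:back/v0/[s,x]
after 14 — deliver 1→0: ·
after 15 — deliver 0→3: n3:back/v0/[s,x]
after 16 — deliver 3→0: n0:prim/v0/[s,x]
after 17 — deliver 3→0: ·
after 18 — timeout(2): n2:back/v1/[s]
after 19 — timeout(2): n2:prim/v2/[s]
after 20 — deliver 3→0: ·
after 21 — propose(1,'x'): ·

yes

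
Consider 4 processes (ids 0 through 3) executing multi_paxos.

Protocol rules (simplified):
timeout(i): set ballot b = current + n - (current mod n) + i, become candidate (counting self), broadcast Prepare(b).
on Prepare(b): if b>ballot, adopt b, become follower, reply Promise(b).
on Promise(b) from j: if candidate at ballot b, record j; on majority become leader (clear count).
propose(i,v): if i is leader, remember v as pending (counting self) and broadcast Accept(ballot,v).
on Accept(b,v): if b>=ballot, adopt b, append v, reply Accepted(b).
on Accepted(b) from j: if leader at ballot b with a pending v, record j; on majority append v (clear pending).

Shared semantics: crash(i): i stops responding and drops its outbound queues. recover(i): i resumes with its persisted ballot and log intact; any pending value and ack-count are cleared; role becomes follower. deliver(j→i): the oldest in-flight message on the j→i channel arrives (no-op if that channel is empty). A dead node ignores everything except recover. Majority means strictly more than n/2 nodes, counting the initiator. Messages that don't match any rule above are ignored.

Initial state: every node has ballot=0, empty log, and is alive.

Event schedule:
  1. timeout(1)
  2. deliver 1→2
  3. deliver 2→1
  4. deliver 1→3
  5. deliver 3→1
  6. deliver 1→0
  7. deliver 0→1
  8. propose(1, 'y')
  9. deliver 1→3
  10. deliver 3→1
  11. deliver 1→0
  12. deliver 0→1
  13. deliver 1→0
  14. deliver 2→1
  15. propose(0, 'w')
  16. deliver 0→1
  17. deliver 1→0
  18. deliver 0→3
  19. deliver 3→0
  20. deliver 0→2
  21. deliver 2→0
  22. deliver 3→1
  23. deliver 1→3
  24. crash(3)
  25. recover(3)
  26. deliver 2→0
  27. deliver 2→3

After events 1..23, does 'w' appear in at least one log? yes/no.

step 1 timeout(1): 1={cand,b=5,log=-}
step 2 deliver 1→2: 2={foll,b=5,log=-}
step 3 deliver 2→1: —
step 4 deliver 1→3: 3={foll,b=5,log=-}
step 5 deliver 3→1: 1={lead,b=5,log=-}
step 6 deliver 1→0: 0={foll,b=5,log=-}
step 7 deliver 0→1: —
step 8 propose(1,'y'): —
step 9 deliver 1→3: 3={foll,b=5,log=y}
step 10 deliver 3→1: —
step 11 deliver 1→0: 0={foll,b=5,log=y}
step 12 deliver 0→1: 1={lead,b=5,log=y}
step 13 deliver 1→0: —
step 14 deliver 2→1: —
step 15 propose(0,'w'): —
step 16 deliver 0→1: —
step 17 deliver 1→0: —
step 18 deliver 0→3: —
step 19 deliver 3→0: —
step 20 deliver 0→2: —
step 21 deliver 2→0: —
step 22 deliver 3→1: —
step 23 deliver 1→3: —

no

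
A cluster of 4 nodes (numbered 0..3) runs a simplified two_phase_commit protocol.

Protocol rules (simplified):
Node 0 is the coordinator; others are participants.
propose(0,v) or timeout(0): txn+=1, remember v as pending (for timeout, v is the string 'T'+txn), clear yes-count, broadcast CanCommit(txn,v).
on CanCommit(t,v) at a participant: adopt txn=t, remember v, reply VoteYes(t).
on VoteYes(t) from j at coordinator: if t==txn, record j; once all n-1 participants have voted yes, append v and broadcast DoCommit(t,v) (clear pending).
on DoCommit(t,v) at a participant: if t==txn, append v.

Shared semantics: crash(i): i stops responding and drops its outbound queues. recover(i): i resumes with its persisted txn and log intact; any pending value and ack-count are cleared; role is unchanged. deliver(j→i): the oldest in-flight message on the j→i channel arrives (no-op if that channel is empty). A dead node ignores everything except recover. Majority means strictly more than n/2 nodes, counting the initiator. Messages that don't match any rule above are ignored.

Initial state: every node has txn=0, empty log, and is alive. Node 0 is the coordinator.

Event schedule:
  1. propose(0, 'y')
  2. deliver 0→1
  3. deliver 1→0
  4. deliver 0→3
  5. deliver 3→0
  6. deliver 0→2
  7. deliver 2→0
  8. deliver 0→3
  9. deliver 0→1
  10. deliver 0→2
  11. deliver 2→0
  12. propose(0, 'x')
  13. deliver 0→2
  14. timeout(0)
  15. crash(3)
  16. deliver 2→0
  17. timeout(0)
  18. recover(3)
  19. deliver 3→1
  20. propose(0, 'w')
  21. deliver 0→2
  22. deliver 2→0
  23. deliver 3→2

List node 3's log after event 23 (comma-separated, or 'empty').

step 1 propose(0,'y'): 0={coor,t=1,log=-}
step 2 deliver 0→1: 1={part,t=1,log=-}
step 3 deliver 1→0: —
step 4 deliver 0→3: 3={part,t=1,log=-}
step 5 deliver 3→0: —
step 6 deliver 0→2: 2={part,t=1,log=-}
step 7 deliver 2→0: 0={coor,t=1,log=y}
step 8 deliver 0→3: 3={part,t=1,log=y}
step 9 deliver 0→1: 1={part,t=1,log=y}
step 10 deliver 0→2: 2={part,t=1,log=y}
step 11 deliver 2→0: —
step 12 propose(0,'x'): 0={coor,t=2,log=y}
step 13 deliver 0→2: 2={part,t=2,log=y}
step 14 timeout(0): 0={coor,t=3,log=y}
step 15 crash(3): 3={✗part,t=1,log=y}
step 16 deliver 2→0: —
step 17 timeout(0): 0={coor,t=4,log=y}
step 18 recover(3): 3={part,t=1,log=y}
step 19 deliver 3→1: —
step 20 propose(0,'w'): 0={coor,t=5,log=y}
step 21 deliver 0→2: 2={part,t=3,log=y}
step 22 deliver 2→0: —
step 23 deliver 3→2: —

y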